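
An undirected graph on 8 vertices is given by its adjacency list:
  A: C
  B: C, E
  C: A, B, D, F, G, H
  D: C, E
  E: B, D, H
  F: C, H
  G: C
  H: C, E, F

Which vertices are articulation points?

Removing C increases the component count from 1 to 3, so C is a cut vertex.
By contrast removing H leaves 1 component; it is not a cut vertex. No other vertex is a cut vertex either.

C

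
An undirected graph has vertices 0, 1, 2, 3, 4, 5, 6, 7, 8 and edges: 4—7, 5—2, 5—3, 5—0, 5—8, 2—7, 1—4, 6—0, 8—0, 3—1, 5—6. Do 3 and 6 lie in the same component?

From 3 we can reach 0, 1, 2, 3, 4, 5, 6, 7, 8, which includes 6.

Yes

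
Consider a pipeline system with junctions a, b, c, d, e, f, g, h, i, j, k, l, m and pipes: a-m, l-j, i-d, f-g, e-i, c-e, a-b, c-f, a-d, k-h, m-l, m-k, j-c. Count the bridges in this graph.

5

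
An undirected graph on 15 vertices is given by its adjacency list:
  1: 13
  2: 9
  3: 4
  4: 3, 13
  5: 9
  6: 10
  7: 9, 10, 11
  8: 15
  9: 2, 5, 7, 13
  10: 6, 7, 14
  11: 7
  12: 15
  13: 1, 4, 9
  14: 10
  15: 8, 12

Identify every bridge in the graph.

removing 13-9 disconnects 13 from 9; removing 10-7 disconnects 10 from 7; removing 9-5 disconnects 9 from 5; removing 3-4 disconnects 3 from 4 — these are bridges.
In total 13 edges are bridges.

1-13, 10-14, 10-6, 10-7, 11-7, 12-15, 13-4, 13-9, 15-8, 2-9, 3-4, 5-9, 7-9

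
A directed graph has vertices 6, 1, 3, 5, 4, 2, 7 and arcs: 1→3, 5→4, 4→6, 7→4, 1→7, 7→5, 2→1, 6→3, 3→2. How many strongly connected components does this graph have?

{1, 2, 3, 4, 5, 6, 7} are all mutually reachable — one SCC of size 7.
That gives 1 strongly connected component.

1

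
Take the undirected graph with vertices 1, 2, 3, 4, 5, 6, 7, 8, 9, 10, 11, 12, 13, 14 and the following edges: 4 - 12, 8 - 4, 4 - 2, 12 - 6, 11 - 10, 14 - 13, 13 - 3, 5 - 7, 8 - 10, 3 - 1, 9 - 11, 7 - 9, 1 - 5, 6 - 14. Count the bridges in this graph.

The edges on the cycle 8-4-12-6-14-13-3-1-5-7-9-11-10-8 are not bridges since each lies on that cycle.
But removing 4 - 2 disconnects 4 from 2 — this is a bridge.

1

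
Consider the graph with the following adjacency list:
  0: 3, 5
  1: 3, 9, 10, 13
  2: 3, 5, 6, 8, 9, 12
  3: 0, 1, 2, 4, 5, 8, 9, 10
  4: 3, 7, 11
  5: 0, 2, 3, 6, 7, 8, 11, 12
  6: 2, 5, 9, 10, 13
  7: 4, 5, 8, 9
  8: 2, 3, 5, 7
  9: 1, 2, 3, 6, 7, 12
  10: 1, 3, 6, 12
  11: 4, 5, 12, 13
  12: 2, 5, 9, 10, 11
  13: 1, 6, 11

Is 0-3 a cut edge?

After removing 0-3, the path 0-5-3 still connects them, so the edge is not a bridge.

No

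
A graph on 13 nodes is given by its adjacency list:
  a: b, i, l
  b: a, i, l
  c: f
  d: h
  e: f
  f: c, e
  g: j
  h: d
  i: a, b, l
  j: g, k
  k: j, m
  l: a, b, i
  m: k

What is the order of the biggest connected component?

Starting from d we can reach d, h. That is one component of size 2.
Starting from c we can reach c, e, f. That is one component of size 3.
Starting from g we can reach g, j, k, m. That is one component of size 4.
Starting from a we can reach a, b, i, l. That is one component of size 4.
The largest has 4 vertices.

4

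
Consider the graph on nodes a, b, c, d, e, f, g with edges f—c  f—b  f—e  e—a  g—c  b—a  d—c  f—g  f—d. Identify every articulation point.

f

Removing f increases the component count from 1 to 2, so f is a cut vertex.
By contrast removing d leaves 1 component; it is not a cut vertex. No other vertex is a cut vertex either.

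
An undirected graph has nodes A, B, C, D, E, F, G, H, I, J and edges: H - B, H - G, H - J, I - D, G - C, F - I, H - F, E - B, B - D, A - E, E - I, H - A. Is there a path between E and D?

Yes

From E we can reach A, B, C, D, E, F, G, H, I, J, which includes D.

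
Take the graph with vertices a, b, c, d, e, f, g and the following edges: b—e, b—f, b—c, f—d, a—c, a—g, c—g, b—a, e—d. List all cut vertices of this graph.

b

Removing b increases the component count from 1 to 2, so b is a cut vertex.
By contrast removing c leaves 1 component; it is not a cut vertex. No other vertex is a cut vertex either.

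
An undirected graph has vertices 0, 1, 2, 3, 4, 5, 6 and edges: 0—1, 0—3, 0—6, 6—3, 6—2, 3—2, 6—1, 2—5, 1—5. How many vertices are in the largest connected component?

6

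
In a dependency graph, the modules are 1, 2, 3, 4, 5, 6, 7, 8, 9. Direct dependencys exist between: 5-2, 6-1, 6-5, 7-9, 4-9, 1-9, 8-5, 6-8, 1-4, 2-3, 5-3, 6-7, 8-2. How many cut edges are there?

The edges on the cycle 6-8-2-3-5-6 are not bridges since each lies on that cycle.
Every edge lies on some cycle, so there are no bridges.

0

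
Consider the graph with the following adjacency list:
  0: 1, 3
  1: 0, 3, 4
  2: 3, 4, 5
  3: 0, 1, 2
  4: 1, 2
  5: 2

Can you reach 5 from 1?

From 1 we can reach 0, 1, 2, 3, 4, 5, which includes 5.

Yes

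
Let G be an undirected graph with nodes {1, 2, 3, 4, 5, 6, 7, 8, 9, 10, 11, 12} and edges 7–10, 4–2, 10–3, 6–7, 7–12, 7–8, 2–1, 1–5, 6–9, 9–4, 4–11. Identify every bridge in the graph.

removing 9–6 disconnects 9 from 6; removing 10–7 disconnects 10 from 7; removing 2–1 disconnects 2 from 1; removing 4–2 disconnects 4 from 2 — these are bridges.
In total 11 edges are bridges.

1-2, 1-5, 10-3, 10-7, 11-4, 12-7, 2-4, 4-9, 6-7, 6-9, 7-8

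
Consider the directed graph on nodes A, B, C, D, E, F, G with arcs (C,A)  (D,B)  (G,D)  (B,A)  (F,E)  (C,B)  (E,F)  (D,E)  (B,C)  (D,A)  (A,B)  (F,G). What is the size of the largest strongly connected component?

4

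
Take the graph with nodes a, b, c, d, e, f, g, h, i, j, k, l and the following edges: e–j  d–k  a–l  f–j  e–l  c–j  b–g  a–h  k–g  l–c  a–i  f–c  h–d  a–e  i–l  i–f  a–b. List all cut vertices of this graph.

Removing a increases the component count from 1 to 2, so a is a cut vertex.
By contrast removing k leaves 1 component; it is not a cut vertex. No other vertex is a cut vertex either.

a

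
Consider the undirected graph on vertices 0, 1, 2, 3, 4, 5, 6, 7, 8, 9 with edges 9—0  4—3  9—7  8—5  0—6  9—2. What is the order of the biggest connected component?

5

1 is isolated — a component by itself.
Starting from 3 we can reach 3, 4. That is one component of size 2.
Starting from 5 we can reach 5, 8. That is one component of size 2.
Starting from 0 we can reach 0, 2, 6, 7, 9. That is one component of size 5.
The largest has 5 vertices.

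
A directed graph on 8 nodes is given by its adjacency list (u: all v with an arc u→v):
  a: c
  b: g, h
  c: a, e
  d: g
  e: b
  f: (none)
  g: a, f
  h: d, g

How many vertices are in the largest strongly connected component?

{a, b, c, d, e, g, h} are all mutually reachable — one SCC of size 7.
{f} is an SCC by itself.
The largest has 7 vertices.

7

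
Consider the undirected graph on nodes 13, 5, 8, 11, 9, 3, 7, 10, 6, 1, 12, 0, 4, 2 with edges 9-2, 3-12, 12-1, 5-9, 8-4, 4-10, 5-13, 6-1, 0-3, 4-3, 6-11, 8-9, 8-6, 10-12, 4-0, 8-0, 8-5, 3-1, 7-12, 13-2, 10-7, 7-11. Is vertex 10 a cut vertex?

Deleting 10 leaves 1 component (was 1) (its neighbors 4, 7, 12 remain connected to each other), so 10 is not a cut vertex.

No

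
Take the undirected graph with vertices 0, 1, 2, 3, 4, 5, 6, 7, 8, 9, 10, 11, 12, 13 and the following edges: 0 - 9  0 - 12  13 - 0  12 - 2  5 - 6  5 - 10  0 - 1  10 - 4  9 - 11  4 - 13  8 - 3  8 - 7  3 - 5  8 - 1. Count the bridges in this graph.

6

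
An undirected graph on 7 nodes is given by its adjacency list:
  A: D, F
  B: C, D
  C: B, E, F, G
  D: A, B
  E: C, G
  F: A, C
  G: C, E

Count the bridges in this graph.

0

The edges on the cycle C-E-G-C are not bridges since each lies on that cycle.
Every edge lies on some cycle, so there are no bridges.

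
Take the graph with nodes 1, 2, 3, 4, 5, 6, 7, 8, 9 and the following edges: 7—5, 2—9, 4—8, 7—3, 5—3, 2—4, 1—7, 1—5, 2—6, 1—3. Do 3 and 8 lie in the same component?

No

The component containing 3 is {1, 3, 5, 7}, and 8 is not in it.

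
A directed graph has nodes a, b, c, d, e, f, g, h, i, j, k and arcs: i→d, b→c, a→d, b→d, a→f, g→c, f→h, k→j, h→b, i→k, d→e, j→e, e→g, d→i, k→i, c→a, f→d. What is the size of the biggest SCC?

11

{a, b, c, d, e, f, g, h, i, j, k} are all mutually reachable — one SCC of size 11.
The largest has 11 vertices.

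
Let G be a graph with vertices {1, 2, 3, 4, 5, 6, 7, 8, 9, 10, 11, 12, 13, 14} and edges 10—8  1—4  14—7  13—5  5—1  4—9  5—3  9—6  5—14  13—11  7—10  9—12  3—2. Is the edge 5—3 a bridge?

Removing 5—3 leaves no path between 5 and 3: the component count goes from 1 to 2. So it is a bridge.

Yes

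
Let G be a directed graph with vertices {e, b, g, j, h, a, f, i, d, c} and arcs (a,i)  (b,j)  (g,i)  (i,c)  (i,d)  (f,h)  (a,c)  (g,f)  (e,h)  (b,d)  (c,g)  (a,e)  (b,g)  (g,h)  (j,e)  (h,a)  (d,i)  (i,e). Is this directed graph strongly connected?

No

There is no directed path from h to b, so the graph is not strongly connected.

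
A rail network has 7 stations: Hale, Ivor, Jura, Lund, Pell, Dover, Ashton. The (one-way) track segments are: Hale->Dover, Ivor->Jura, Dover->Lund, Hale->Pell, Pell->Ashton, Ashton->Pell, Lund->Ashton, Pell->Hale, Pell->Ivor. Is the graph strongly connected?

There is no directed path from Ivor to Ashton, so the graph is not strongly connected.

No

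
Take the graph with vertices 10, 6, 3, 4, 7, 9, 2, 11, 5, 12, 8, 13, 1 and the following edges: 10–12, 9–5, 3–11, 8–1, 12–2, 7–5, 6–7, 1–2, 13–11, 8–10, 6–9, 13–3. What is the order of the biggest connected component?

5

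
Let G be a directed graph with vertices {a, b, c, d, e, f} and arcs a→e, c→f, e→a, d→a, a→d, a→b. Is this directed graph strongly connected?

There is no directed path from d to f, so the graph is not strongly connected.

No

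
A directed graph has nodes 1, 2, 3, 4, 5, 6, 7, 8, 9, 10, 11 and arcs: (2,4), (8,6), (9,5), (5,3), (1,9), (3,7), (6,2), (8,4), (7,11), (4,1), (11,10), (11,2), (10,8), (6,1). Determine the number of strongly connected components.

1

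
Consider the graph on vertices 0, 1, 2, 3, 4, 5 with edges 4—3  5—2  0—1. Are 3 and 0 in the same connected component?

No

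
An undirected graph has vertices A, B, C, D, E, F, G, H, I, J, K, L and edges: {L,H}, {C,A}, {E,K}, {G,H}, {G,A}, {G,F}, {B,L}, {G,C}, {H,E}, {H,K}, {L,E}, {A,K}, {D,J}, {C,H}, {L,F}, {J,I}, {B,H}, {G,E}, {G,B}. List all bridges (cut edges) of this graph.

D-J, I-J

The edges on the cycle G-C-A-K-E-H-G are not bridges since each lies on that cycle.
But removing J—I disconnects J from I; removing D—J disconnects D from J — these are bridges.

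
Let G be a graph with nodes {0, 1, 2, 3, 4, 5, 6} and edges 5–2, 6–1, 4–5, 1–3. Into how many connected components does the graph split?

0 is isolated — a component by itself.
Starting from 1 we can reach 1, 3, 6. That is one component of size 3.
Starting from 2 we can reach 2, 4, 5. That is one component of size 3.
Total: 3 components.

3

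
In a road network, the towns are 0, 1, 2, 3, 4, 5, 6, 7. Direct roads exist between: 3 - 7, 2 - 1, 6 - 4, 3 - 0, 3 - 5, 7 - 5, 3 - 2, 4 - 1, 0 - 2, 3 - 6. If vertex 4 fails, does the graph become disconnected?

No

Deleting 4 leaves 1 component (was 1) (its neighbors 1, 6 remain connected to each other), so 4 is not a cut vertex.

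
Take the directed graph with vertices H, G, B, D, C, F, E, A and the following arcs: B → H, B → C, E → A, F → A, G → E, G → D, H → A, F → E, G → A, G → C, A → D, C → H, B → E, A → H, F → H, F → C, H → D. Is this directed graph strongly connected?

No

There is no directed path from H to G, so the graph is not strongly connected.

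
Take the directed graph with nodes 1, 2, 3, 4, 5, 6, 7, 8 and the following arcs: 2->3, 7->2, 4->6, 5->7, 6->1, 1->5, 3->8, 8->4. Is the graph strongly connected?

From 3 we can reach every vertex (1, 2, 3, 4, 5, 6, 7, 8), and every vertex can reach 3 (1, 2, 3, 4, 5, 6, 7, 8). So the whole graph is one strongly connected component.

Yes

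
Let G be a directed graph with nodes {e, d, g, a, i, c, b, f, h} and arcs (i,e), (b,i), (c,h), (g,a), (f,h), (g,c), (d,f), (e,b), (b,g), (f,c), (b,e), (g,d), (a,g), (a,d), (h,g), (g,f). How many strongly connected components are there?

2

{a, c, d, f, g, h} are all mutually reachable — one SCC of size 6.
{b, e, i} are all mutually reachable — one SCC of size 3.
That gives 2 strongly connected components.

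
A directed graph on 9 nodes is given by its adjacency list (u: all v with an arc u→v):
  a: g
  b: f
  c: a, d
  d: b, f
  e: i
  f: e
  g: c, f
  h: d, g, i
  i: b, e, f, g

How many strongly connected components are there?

2

{a, b, c, d, e, f, g, i} are all mutually reachable — one SCC of size 8.
{h} is an SCC by itself.
That gives 2 strongly connected components.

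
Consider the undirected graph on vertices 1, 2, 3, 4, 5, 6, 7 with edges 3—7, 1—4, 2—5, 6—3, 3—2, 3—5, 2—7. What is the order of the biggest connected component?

Starting from 1 we can reach 1, 4. That is one component of size 2.
Starting from 2 we can reach 2, 3, 5, 6, 7. That is one component of size 5.
The largest has 5 vertices.

5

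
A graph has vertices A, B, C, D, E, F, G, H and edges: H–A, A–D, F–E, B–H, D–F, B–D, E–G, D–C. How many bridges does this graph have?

The edges on the cycle B-H-A-D-B are not bridges since each lies on that cycle.
But removing D–F disconnects D from F; removing E–G disconnects E from G; removing F–E disconnects F from E; removing D–C disconnects D from C — these are bridges.
That makes 4 bridges.

4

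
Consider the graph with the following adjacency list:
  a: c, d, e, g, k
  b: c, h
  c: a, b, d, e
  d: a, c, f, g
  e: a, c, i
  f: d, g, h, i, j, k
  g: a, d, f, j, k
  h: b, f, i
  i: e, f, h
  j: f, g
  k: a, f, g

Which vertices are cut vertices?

none

Removing i, for instance, still leaves 1 component. No single vertex removal increases the component count — the graph has no articulation points.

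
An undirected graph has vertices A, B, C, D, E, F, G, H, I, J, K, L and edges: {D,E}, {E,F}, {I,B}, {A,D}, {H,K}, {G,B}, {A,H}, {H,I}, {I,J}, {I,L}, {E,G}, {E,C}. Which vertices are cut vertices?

Removing E increases the component count from 1 to 3, so E is a cut vertex.
Removing H increases the component count from 1 to 2, so H is a cut vertex.
Removing I increases the component count from 1 to 3, so I is a cut vertex.
By contrast removing G leaves 1 component; it is not a cut vertex. No other vertex is a cut vertex either.

E, H, I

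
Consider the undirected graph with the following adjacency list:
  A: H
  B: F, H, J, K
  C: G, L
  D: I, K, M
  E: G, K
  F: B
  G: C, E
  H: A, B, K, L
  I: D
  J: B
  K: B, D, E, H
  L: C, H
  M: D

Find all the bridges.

A-H, B-F, B-J, D-I, D-K, D-M

The edges on the cycle K-B-H-K are not bridges since each lies on that cycle.
But removing J-B disconnects J from B; removing K-D disconnects K from D; removing B-F disconnects B from F; removing M-D disconnects M from D — these are bridges.
In total 6 edges are bridges.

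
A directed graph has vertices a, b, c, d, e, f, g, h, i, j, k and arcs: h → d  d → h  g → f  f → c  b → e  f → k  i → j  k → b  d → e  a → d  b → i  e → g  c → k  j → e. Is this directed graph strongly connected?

There is no directed path from e to a, so the graph is not strongly connected.

No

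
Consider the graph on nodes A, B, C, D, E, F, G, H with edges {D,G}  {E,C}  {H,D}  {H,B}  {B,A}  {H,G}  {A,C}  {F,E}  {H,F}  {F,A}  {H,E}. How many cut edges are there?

The edges on the cycle H-D-G-H are not bridges since each lies on that cycle.
Every edge lies on some cycle, so there are no bridges.

0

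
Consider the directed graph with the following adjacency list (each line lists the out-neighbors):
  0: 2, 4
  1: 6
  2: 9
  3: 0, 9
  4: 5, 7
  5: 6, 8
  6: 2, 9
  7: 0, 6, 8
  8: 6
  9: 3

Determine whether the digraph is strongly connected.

No

There is no directed path from 9 to 1, so the graph is not strongly connected.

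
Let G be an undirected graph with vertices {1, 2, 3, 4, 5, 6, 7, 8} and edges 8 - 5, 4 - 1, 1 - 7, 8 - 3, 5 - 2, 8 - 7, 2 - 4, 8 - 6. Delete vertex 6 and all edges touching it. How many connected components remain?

1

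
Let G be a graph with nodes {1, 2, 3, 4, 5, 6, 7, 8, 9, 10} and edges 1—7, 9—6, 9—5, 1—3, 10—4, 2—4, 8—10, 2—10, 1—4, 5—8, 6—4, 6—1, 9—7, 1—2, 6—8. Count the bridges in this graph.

1

The edges on the cycle 1-2-4-1 are not bridges since each lies on that cycle.
But removing 1—3 disconnects 1 from 3 — this is a bridge.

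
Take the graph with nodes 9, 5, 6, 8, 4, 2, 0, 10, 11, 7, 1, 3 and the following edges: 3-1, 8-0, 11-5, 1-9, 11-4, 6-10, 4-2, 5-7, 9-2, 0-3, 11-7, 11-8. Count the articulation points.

1

Removing 11 increases the component count from 2 to 3, so 11 is a cut vertex.
By contrast removing 3 leaves 2 components; it is not a cut vertex. No other vertex is a cut vertex either.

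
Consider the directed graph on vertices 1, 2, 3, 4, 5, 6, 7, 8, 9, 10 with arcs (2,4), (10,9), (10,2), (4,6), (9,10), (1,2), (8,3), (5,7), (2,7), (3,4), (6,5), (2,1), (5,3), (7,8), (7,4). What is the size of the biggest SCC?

6

{3, 4, 5, 6, 7, 8} are all mutually reachable — one SCC of size 6.
{1, 2} are all mutually reachable — one SCC of size 2.
{9, 10} are all mutually reachable — one SCC of size 2.
The largest has 6 vertices.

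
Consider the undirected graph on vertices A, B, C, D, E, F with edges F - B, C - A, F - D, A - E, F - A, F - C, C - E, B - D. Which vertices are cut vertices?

F

Removing F increases the component count from 1 to 2, so F is a cut vertex.
By contrast removing B leaves 1 component; it is not a cut vertex. No other vertex is a cut vertex either.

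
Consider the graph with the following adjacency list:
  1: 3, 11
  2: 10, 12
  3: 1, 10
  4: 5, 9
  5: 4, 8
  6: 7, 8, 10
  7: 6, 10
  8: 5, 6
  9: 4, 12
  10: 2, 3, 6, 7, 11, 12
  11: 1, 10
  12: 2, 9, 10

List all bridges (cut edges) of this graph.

none

The edges on the cycle 10-7-6-10 are not bridges since each lies on that cycle.
Every edge lies on some cycle, so there are no bridges.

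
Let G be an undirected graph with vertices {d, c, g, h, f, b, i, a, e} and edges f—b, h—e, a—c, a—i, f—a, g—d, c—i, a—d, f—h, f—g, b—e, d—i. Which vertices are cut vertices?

Removing f increases the component count from 1 to 2, so f is a cut vertex.
By contrast removing h leaves 1 component; it is not a cut vertex. No other vertex is a cut vertex either.

f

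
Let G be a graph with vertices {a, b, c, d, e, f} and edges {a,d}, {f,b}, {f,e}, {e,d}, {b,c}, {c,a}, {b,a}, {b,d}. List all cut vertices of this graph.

Removing f, for instance, still leaves 1 component. No single vertex removal increases the component count — the graph has no articulation points.

none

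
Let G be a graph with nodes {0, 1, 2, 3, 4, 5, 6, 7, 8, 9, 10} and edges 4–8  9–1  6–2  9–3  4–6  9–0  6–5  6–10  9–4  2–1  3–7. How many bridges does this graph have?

6

The edges on the cycle 9-4-6-2-1-9 are not bridges since each lies on that cycle.
But removing 10–6 disconnects 10 from 6; removing 4–8 disconnects 4 from 8; removing 7–3 disconnects 7 from 3; removing 6–5 disconnects 6 from 5 — these are bridges.
In total 6 edges are bridges.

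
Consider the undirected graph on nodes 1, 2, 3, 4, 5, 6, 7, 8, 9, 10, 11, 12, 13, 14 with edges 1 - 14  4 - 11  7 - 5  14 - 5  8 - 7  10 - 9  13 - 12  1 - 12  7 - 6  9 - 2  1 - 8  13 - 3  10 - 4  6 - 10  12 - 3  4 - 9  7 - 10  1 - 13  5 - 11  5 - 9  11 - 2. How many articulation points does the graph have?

Removing 1 increases the component count from 1 to 2, so 1 is a cut vertex.
By contrast removing 14 leaves 1 component; it is not a cut vertex. No other vertex is a cut vertex either.

1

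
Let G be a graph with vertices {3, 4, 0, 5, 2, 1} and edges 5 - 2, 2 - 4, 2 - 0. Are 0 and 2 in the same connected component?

Yes

From 0 we can reach 0, 2, 4, 5, which includes 2.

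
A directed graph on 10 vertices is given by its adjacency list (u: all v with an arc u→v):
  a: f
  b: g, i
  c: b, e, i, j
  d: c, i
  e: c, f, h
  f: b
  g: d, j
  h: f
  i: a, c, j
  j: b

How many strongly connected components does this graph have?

{a, b, c, d, e, f, g, h, i, j} are all mutually reachable — one SCC of size 10.
That gives 1 strongly connected component.

1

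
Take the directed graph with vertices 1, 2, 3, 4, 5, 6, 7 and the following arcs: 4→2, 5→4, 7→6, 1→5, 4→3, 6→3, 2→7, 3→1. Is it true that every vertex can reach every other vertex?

Yes

From 1 we can reach every vertex (1, 2, 3, 4, 5, 6, 7), and every vertex can reach 1 (1, 2, 3, 4, 5, 6, 7). So the whole graph is one strongly connected component.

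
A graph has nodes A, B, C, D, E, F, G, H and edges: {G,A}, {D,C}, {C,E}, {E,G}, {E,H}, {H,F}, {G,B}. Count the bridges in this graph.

removing D - C disconnects D from C; removing A - G disconnects A from G; removing H - F disconnects H from F; removing B - G disconnects B from G — these are bridges.
In total 7 edges are bridges.

7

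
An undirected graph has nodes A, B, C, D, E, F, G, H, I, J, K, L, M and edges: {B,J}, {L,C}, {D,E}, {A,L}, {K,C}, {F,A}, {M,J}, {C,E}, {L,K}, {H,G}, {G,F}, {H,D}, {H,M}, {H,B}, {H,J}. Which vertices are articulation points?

H

Removing H increases the component count from 2 to 3, so H is a cut vertex.
By contrast removing D leaves 2 components; it is not a cut vertex. No other vertex is a cut vertex either.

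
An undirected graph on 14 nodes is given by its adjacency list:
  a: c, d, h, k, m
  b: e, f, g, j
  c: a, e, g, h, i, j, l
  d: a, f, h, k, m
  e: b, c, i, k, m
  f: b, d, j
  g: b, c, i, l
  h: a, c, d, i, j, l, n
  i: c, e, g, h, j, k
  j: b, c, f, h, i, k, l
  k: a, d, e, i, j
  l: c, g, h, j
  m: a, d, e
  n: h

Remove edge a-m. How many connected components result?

a and m are still connected via a-d-m, so the component count stays at 1.

1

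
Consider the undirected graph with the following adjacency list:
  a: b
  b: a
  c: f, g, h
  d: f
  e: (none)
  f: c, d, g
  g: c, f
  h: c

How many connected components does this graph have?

3

e is isolated — a component by itself.
Starting from a we can reach a, b. That is one component of size 2.
Starting from c we can reach c, d, f, g, h. That is one component of size 5.
Total: 3 components.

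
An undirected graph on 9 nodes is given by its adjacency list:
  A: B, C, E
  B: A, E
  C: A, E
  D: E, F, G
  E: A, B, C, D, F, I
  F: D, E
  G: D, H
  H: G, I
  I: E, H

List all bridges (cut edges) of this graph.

none

The edges on the cycle E-I-H-G-D-E are not bridges since each lies on that cycle.
Every edge lies on some cycle, so there are no bridges.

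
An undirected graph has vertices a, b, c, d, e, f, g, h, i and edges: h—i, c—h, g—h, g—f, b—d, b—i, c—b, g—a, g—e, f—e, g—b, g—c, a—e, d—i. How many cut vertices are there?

1

Removing g increases the component count from 1 to 2, so g is a cut vertex.
By contrast removing c leaves 1 component; it is not a cut vertex. No other vertex is a cut vertex either.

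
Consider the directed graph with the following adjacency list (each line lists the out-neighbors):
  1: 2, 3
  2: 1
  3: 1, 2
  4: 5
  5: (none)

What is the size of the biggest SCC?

3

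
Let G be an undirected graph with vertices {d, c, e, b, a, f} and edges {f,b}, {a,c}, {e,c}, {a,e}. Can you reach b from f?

Yes

From f we can reach b, f, which includes b.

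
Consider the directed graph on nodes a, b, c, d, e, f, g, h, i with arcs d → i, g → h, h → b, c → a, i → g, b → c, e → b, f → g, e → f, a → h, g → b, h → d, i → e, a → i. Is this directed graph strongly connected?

Yes

From g we can reach every vertex (a, b, c, d, e, f, g, h, i), and every vertex can reach g (a, b, c, d, e, f, g, h, i). So the whole graph is one strongly connected component.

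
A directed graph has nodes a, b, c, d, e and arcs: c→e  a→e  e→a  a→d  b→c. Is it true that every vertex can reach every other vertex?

No

There is no directed path from d to c, so the graph is not strongly connected.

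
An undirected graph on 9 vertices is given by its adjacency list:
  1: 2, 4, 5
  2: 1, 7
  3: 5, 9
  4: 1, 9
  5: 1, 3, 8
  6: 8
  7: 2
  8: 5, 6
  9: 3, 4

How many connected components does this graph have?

1

Starting from 1 we can reach 1, 2, 3, 4, 5, 6, 7, 8, 9. That is one component of size 9.
Total: 1 component.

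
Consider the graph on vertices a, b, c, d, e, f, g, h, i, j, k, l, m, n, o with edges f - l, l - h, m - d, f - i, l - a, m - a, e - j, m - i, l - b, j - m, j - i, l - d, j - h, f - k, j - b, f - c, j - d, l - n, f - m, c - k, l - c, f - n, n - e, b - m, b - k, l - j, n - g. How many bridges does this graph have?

1

The edges on the cycle l-c-k-b-j-l are not bridges since each lies on that cycle.
But removing n - g disconnects n from g — this is a bridge.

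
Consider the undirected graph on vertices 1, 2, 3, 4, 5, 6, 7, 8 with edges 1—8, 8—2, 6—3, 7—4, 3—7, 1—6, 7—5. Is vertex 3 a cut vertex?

Deleting 3 raises the number of components from 1 to 2, so 3 is a cut vertex.

Yes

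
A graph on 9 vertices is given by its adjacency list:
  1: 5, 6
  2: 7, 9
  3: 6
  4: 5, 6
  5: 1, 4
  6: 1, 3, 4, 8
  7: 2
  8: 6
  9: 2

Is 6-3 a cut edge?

Removing 6-3 leaves no path between 6 and 3: the component count goes from 2 to 3. So it is a bridge.

Yes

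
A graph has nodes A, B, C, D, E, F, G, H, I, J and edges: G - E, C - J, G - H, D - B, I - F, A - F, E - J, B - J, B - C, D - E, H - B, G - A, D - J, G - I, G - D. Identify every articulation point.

G

Removing G increases the component count from 1 to 2, so G is a cut vertex.
By contrast removing A leaves 1 component; it is not a cut vertex. No other vertex is a cut vertex either.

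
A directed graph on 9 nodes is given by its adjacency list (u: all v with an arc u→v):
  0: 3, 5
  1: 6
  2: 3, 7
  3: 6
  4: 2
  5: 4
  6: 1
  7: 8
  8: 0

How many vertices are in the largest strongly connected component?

{0, 2, 4, 5, 7, 8} are all mutually reachable — one SCC of size 6.
{1, 6} are all mutually reachable — one SCC of size 2.
{3} is an SCC by itself.
The largest has 6 vertices.

6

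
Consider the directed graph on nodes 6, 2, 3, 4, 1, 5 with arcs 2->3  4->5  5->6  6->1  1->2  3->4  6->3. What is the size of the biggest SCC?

6

{1, 2, 3, 4, 5, 6} are all mutually reachable — one SCC of size 6.
The largest has 6 vertices.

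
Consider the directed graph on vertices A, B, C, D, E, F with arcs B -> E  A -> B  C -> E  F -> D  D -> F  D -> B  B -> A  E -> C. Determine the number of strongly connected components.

3

{C, E} are all mutually reachable — one SCC of size 2.
{A, B} are all mutually reachable — one SCC of size 2.
{D, F} are all mutually reachable — one SCC of size 2.
That gives 3 strongly connected components.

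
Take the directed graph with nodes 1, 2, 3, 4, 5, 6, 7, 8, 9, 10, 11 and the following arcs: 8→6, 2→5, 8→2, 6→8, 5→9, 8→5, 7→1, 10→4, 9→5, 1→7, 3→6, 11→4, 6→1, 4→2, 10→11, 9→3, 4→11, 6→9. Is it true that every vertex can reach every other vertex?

There is no directed path from 1 to 10, so the graph is not strongly connected.

No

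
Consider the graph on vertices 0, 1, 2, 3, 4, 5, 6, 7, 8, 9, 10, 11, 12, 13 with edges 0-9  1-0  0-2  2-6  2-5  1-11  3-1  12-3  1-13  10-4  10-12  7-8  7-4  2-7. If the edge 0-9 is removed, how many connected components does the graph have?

2

Before removal there is 1 component.
0-9 is a bridge — removing it separates 0's side from 9's side.
After removal: 2 components.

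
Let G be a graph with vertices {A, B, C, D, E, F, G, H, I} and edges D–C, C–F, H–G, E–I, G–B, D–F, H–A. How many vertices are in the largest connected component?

Starting from E we can reach E, I. That is one component of size 2.
Starting from C we can reach C, D, F. That is one component of size 3.
Starting from A we can reach A, B, G, H. That is one component of size 4.
The largest has 4 vertices.

4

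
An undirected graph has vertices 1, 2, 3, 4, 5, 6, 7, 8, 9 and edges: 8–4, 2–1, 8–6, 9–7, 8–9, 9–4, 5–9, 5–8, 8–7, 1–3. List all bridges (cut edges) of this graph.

1-2, 1-3, 6-8

The edges on the cycle 8-9-7-8 are not bridges since each lies on that cycle.
But removing 2–1 disconnects 2 from 1; removing 8–6 disconnects 8 from 6; removing 3–1 disconnects 3 from 1 — these are bridges.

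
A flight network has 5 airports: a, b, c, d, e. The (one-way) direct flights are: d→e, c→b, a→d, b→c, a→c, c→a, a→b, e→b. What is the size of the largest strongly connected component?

5

{a, b, c, d, e} are all mutually reachable — one SCC of size 5.
The largest has 5 vertices.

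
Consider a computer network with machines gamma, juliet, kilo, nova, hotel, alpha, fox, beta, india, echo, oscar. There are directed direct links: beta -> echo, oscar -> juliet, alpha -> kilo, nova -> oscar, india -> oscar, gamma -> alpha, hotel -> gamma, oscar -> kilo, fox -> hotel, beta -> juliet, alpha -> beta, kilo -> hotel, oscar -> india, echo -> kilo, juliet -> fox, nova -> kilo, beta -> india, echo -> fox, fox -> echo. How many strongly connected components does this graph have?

{fox, beta, echo, kilo, alpha, gamma, hotel, india, oscar, juliet} are all mutually reachable — one SCC of size 10.
{nova} is an SCC by itself.
That gives 2 strongly connected components.

2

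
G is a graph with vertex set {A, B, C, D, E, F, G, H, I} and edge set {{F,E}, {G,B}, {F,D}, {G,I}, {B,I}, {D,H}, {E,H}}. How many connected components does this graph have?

C is isolated — a component by itself.
A is isolated — a component by itself.
Starting from B we can reach B, G, I. That is one component of size 3.
Starting from D we can reach D, E, F, H. That is one component of size 4.
Total: 4 components.

4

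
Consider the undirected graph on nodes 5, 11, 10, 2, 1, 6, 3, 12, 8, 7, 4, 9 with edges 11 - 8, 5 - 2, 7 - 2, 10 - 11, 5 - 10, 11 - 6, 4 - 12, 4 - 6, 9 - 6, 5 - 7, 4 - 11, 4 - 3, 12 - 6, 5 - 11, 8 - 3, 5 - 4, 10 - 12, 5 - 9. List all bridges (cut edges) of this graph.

none

The edges on the cycle 5-7-2-5 are not bridges since each lies on that cycle.
Every edge lies on some cycle, so there are no bridges.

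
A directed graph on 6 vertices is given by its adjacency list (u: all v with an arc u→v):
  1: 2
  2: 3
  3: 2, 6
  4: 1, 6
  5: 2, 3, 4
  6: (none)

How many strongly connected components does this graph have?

5

{2, 3} are all mutually reachable — one SCC of size 2.
{4} is an SCC by itself.
{6} is an SCC by itself.
{1} is an SCC by itself.
{5} is an SCC by itself.
That gives 5 strongly connected components.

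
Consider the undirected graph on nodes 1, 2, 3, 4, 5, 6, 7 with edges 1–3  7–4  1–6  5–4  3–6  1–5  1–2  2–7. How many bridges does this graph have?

The edges on the cycle 1-3-6-1 are not bridges since each lies on that cycle.
Every edge lies on some cycle, so there are no bridges.

0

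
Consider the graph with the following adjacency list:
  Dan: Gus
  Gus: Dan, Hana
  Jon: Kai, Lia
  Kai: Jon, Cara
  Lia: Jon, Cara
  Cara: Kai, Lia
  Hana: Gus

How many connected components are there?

2

Starting from Dan we can reach Dan, Gus, Hana. That is one component of size 3.
Starting from Jon we can reach Jon, Kai, Lia, Cara. That is one component of size 4.
Total: 2 components.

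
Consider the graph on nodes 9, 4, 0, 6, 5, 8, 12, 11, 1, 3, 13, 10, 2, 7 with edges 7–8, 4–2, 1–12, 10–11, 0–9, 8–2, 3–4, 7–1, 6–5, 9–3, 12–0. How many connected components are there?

4

13 is isolated — a component by itself.
Starting from 10 we can reach 10, 11. That is one component of size 2.
Starting from 5 we can reach 5, 6. That is one component of size 2.
Starting from 0 we can reach 0, 1, 2, 3, 4, 7, 8, 9, 12. That is one component of size 9.
Total: 4 components.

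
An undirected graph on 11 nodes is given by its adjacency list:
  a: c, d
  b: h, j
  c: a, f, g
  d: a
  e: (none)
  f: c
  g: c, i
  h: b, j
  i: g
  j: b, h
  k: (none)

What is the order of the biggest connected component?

6

e is isolated — a component by itself.
k is isolated — a component by itself.
Starting from b we can reach b, h, j. That is one component of size 3.
Starting from a we can reach a, c, d, f, g, i. That is one component of size 6.
The largest has 6 vertices.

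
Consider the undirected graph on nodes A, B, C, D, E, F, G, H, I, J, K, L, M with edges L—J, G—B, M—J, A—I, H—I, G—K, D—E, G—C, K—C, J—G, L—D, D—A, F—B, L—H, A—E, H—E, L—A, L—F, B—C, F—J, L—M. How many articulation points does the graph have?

1

Removing L increases the component count from 1 to 2, so L is a cut vertex.
By contrast removing B leaves 1 component; it is not a cut vertex. No other vertex is a cut vertex either.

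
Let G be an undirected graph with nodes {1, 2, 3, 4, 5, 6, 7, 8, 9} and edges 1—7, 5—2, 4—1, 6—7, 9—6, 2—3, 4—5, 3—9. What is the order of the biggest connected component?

8 is isolated — a component by itself.
Starting from 1 we can reach 1, 2, 3, 4, 5, 6, 7, 9. That is one component of size 8.
The largest has 8 vertices.

8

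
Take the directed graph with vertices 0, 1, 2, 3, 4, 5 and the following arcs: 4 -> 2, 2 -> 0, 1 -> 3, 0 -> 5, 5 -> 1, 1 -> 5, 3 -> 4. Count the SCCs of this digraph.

{0, 1, 2, 3, 4, 5} are all mutually reachable — one SCC of size 6.
That gives 1 strongly connected component.

1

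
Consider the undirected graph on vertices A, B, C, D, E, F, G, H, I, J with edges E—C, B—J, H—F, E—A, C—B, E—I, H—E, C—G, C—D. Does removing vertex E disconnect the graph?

Deleting E raises the number of components from 1 to 4, so E is a cut vertex.

Yes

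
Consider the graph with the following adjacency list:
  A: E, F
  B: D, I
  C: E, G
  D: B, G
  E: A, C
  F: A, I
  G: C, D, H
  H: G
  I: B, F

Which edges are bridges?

The edges on the cycle E-A-F-I-B-D-G-C-E are not bridges since each lies on that cycle.
But removing H-G disconnects H from G — this is a bridge.

G-H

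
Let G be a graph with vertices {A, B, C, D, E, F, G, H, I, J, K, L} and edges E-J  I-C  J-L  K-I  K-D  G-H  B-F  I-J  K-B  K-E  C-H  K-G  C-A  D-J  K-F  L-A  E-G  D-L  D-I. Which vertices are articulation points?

K

Removing K increases the component count from 1 to 2, so K is a cut vertex.
By contrast removing C leaves 1 component; it is not a cut vertex. No other vertex is a cut vertex either.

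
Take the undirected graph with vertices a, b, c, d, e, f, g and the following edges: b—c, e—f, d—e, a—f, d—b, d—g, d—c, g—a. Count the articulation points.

Removing d increases the component count from 1 to 2, so d is a cut vertex.
By contrast removing a leaves 1 component; it is not a cut vertex. No other vertex is a cut vertex either.

1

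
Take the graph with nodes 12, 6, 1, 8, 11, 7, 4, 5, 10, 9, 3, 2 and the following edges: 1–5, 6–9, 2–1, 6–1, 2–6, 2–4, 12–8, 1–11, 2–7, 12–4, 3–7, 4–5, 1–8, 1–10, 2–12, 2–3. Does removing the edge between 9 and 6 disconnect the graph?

Yes

Removing 9–6 leaves no path between 9 and 6: the component count goes from 1 to 2. So it is a bridge.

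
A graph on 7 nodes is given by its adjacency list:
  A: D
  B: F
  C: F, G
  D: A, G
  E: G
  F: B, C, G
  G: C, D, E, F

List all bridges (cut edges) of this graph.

A-D, B-F, D-G, E-G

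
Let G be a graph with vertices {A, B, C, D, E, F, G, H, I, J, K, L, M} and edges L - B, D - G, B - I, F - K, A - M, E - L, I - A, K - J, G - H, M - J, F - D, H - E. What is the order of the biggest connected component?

12

C is isolated — a component by itself.
Starting from A we can reach A, B, D, E, F, G, H, I, J, K, L, M. That is one component of size 12.
The largest has 12 vertices.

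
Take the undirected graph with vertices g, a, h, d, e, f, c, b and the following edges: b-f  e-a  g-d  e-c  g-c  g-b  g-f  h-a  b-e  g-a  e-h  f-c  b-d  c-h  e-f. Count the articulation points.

0

Removing a, for instance, still leaves 1 component. No single vertex removal increases the component count — the graph has no articulation points.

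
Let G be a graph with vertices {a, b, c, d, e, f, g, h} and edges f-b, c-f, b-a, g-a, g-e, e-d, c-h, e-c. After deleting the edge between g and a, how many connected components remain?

1

g and a are still connected via g-e-c-f-b-a, so the component count stays at 1.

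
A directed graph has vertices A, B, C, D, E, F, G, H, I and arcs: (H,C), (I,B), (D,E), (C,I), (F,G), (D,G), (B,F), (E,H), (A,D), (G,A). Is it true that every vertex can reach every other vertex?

From F we can reach every vertex (A, B, C, D, E, F, G, H, I), and every vertex can reach F (A, B, C, D, E, F, G, H, I). So the whole graph is one strongly connected component.

Yes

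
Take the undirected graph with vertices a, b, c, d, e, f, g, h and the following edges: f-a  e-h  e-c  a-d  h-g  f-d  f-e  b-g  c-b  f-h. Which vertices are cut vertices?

f

Removing f increases the component count from 1 to 2, so f is a cut vertex.
By contrast removing d leaves 1 component; it is not a cut vertex. No other vertex is a cut vertex either.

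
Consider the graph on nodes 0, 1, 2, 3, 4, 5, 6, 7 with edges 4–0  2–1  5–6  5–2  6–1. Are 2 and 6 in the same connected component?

Yes

From 2 we can reach 1, 2, 5, 6, which includes 6.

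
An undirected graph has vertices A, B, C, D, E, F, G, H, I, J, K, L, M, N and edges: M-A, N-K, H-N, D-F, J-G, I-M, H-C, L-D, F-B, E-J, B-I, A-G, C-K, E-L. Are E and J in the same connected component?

Yes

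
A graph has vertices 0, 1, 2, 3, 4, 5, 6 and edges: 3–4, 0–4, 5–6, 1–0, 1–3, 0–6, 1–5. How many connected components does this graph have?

2

2 is isolated — a component by itself.
Starting from 0 we can reach 0, 1, 3, 4, 5, 6. That is one component of size 6.
Total: 2 components.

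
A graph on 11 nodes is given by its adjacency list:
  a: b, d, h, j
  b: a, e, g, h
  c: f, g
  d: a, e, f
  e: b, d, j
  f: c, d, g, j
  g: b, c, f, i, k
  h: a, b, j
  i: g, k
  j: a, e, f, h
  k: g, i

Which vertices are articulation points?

Removing g increases the component count from 1 to 2, so g is a cut vertex.
By contrast removing j leaves 1 component; it is not a cut vertex. No other vertex is a cut vertex either.

g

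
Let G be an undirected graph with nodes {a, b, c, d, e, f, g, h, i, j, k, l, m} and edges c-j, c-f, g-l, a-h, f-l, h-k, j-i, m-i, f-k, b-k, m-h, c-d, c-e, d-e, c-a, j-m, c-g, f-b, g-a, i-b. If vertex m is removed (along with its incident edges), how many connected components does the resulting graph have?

With m gone, the remaining components are: {a, b, c, d, e, f, g, h, i, j, k, l}.
That is 1 component.

1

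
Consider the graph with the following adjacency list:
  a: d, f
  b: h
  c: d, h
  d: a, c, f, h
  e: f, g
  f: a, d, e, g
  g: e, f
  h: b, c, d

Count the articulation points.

Removing d increases the component count from 1 to 2, so d is a cut vertex.
Removing f increases the component count from 1 to 2, so f is a cut vertex.
Removing h increases the component count from 1 to 2, so h is a cut vertex.
By contrast removing e leaves 1 component; it is not a cut vertex. No other vertex is a cut vertex either.

3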